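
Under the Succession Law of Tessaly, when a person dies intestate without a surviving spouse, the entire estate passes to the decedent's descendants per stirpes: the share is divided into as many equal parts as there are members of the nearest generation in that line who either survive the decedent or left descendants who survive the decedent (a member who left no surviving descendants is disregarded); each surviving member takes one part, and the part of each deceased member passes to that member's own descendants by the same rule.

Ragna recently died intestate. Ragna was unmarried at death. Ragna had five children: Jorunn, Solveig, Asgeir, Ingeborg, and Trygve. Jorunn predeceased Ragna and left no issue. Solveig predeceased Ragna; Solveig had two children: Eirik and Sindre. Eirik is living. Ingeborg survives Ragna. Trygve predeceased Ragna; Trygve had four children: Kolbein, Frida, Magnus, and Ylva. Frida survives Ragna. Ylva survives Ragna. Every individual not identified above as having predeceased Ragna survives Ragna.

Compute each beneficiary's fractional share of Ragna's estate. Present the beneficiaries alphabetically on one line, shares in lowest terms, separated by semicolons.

Asgeir 1/4; Eirik 1/8; Frida 1/16; Ingeborg 1/4; Kolbein 1/16; Magnus 1/16; Sindre 1/8; Ylva 1/16

There is no surviving spouse, so the entire estate passes to Ragna's descendants per stirpes.
Jorunn left no surviving issue, so that branch lapses and is disregarded.
The estate is divided into 4 equal shares of 1/4 among Solveig, Asgeir, Ingeborg, Trygve.
Solveig predeceased; the 1/4 allotted to Solveig's branch passes to Solveig's issue by representation.
The 1/4 is divided into 2 equal shares of 1/8 among Eirik, Sindre.
Eirik is living and takes 1/8.
Sindre is living and takes 1/8.
Asgeir is living and takes 1/4.
Ingeborg is living and takes 1/4.
Trygve predeceased; the 1/4 allotted to Trygve's branch passes to Trygve's issue by representation.
The 1/4 is divided into 4 equal shares of 1/16 among Kolbein, Frida, Magnus, Ylva.
Kolbein is living and takes 1/16.
Frida is living and takes 1/16.
Magnus is living and takes 1/16.
Ylva is living and takes 1/16.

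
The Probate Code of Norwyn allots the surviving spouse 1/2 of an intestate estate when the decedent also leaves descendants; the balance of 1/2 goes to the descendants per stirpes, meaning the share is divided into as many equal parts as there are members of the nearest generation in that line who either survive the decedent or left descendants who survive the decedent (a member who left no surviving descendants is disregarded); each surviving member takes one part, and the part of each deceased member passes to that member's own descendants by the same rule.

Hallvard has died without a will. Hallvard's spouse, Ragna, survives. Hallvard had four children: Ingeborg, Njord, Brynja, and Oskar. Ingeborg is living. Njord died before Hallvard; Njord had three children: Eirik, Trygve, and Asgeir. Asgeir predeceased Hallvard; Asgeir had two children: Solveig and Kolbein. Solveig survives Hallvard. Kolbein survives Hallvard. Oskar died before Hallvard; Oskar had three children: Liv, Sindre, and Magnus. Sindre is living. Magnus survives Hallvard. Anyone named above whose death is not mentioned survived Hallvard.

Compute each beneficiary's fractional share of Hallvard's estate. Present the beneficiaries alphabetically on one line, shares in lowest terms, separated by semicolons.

Ragna, as surviving spouse, takes 1/2.
The remaining 1/2 passes to Hallvard's descendants per stirpes.
The 1/2 is divided into 4 equal shares of 1/8 among Ingeborg, Njord, Brynja, Oskar.
Ingeborg is living and takes 1/8.
Njord predeceased; the 1/8 allotted to Njord's branch passes to Njord's issue by representation.
The 1/8 is divided into 3 equal shares of 1/24 among Eirik, Trygve, Asgeir.
Eirik is living and takes 1/24.
Trygve is living and takes 1/24.
Asgeir predeceased; the 1/24 allotted to Asgeir's branch passes to Asgeir's issue by representation.
The 1/24 is divided into 2 equal shares of 1/48 among Solveig, Kolbein.
Solveig is living and takes 1/48.
Kolbein is living and takes 1/48.
Brynja is living and takes 1/8.
Oskar predeceased; the 1/8 allotted to Oskar's branch passes to Oskar's issue by representation.
The 1/8 is divided into 3 equal shares of 1/24 among Liv, Sindre, Magnus.
Liv is living and takes 1/24.
Sindre is living and takes 1/24.
Magnus is living and takes 1/24.

Brynja 1/8; Eirik 1/24; Ingeborg 1/8; Kolbein 1/48; Liv 1/24; Magnus 1/24; Ragna 1/2; Sindre 1/24; Solveig 1/48; Trygve 1/24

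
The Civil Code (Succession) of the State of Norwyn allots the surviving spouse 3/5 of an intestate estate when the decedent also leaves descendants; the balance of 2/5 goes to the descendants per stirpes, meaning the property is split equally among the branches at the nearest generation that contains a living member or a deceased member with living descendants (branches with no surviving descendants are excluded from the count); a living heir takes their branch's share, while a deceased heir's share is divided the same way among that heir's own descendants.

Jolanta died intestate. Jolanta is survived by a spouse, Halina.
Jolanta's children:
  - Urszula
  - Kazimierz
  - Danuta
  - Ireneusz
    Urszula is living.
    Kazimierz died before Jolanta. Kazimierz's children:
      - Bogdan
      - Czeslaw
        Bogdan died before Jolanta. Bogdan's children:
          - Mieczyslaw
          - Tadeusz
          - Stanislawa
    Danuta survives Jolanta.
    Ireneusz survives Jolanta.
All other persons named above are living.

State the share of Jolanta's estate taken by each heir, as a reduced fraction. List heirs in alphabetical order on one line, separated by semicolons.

Halina, as surviving spouse, takes 3/5.
The remaining 2/5 passes to Jolanta's descendants per stirpes.
The 2/5 is divided into 4 equal shares of 1/10 among Urszula, Kazimierz, Danuta, Ireneusz.
Urszula is living and takes 1/10.
Kazimierz predeceased; the 1/10 allotted to Kazimierz's branch passes to Kazimierz's issue by representation.
The 1/10 is divided into 2 equal shares of 1/20 among Bogdan, Czeslaw.
Bogdan predeceased; the 1/20 allotted to Bogdan's branch passes to Bogdan's issue by representation.
The 1/20 is divided into 3 equal shares of 1/60 among Mieczyslaw, Tadeusz, Stanislawa.
Mieczyslaw is living and takes 1/60.
Tadeusz is living and takes 1/60.
Stanislawa is living and takes 1/60.
Czeslaw is living and takes 1/20.
Danuta is living and takes 1/10.
Ireneusz is living and takes 1/10.

Czeslaw 1/20; Danuta 1/10; Halina 3/5; Ireneusz 1/10; Mieczyslaw 1/60; Stanislawa 1/60; Tadeusz 1/60; Urszula 1/10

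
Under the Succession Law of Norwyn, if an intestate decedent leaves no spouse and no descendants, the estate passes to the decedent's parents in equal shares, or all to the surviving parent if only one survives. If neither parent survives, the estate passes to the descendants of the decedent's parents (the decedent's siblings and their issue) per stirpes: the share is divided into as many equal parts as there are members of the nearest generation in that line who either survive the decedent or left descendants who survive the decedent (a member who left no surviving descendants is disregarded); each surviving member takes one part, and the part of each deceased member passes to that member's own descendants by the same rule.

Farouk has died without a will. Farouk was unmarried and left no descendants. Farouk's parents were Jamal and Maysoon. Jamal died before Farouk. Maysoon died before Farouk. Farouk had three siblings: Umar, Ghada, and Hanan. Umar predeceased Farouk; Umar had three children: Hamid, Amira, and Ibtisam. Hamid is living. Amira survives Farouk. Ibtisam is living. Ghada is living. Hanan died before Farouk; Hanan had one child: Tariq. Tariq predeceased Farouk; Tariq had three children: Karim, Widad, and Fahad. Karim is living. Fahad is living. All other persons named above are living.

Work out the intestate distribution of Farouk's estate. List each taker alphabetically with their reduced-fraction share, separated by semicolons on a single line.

Neither parent survives and there are no descendants, so the estate passes to Farouk's siblings and their issue per stirpes.
The estate is divided into 3 equal shares of 1/3 among Umar, Ghada, Hanan.
Umar predeceased; the 1/3 allotted to Umar's branch passes to Umar's issue by representation.
The 1/3 is divided into 3 equal shares of 1/9 among Hamid, Amira, Ibtisam.
Hamid is living and takes 1/9.
Amira is living and takes 1/9.
Ibtisam is living and takes 1/9.
Ghada is living and takes 1/3.
Hanan predeceased; the 1/3 allotted to Hanan's branch passes to Hanan's issue by representation.
Tariq's line is the sole branch at this level, so the full 1/3 passes to Tariq's issue by representation.
The 1/3 is divided into 3 equal shares of 1/9 among Karim, Widad, Fahad.
Karim is living and takes 1/9.
Widad is living and takes 1/9.
Fahad is living and takes 1/9.

Amira 1/9; Fahad 1/9; Ghada 1/3; Hamid 1/9; Ibtisam 1/9; Karim 1/9; Widad 1/9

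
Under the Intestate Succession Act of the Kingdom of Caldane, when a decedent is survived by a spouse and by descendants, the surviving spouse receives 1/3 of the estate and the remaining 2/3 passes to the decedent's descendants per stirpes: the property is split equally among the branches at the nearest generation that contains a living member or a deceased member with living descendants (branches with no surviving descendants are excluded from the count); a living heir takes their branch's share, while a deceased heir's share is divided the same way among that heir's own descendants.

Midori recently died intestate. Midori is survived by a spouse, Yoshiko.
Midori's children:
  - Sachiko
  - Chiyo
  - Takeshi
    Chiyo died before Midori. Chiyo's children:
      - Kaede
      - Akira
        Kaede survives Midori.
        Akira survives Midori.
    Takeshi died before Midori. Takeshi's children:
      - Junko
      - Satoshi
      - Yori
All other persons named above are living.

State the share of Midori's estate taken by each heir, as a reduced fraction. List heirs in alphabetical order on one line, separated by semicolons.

Yoshiko, as surviving spouse, takes 1/3.
The remaining 2/3 passes to Midori's descendants per stirpes.
The 2/3 is divided into 3 equal shares of 2/9 among Sachiko, Chiyo, Takeshi.
Sachiko is living and takes 2/9.
Chiyo predeceased; the 2/9 allotted to Chiyo's branch passes to Chiyo's issue by representation.
The 2/9 is divided into 2 equal shares of 1/9 among Kaede, Akira.
Kaede is living and takes 1/9.
Akira is living and takes 1/9.
Takeshi predeceased; the 2/9 allotted to Takeshi's branch passes to Takeshi's issue by representation.
The 2/9 is divided into 3 equal shares of 2/27 among Junko, Satoshi, Yori.
Junko is living and takes 2/27.
Satoshi is living and takes 2/27.
Yori is living and takes 2/27.

Akira 1/9; Junko 2/27; Kaede 1/9; Sachiko 2/9; Satoshi 2/27; Yori 2/27; Yoshiko 1/3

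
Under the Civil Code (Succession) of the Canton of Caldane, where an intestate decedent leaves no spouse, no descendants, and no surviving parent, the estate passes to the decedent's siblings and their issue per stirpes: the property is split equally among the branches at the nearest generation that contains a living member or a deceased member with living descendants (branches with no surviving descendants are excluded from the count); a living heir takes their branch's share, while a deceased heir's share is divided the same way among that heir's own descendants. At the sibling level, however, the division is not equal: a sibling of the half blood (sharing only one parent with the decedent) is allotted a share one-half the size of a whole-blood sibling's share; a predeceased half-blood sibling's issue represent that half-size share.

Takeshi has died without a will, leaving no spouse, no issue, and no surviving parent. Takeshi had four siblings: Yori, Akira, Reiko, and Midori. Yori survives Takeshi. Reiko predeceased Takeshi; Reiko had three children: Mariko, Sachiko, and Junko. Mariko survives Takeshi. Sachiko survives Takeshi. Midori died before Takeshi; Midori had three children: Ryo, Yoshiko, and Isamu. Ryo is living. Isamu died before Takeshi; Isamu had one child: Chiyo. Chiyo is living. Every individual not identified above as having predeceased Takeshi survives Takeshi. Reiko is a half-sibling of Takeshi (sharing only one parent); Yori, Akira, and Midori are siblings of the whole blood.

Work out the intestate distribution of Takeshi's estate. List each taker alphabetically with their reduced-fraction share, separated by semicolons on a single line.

No spouse, descendants, or parent survives, so the estate passes to Takeshi's siblings per stirpes.
Half-blood siblings count for one-half the weight of whole-blood siblings at the initial division.
Dividing 1 in proportion to weights (total weight 7/2): Yori (weight 1) → 2/7; Akira (weight 1) → 2/7; Reiko (weight 1/2) → 1/7; Midori (weight 1) → 2/7.
Yori is living and takes 2/7.
Akira is living and takes 2/7.
Reiko predeceased; the 1/7 allotted to Reiko's branch passes to Reiko's issue by representation.
The 1/7 is divided into 3 equal shares of 1/21 among Mariko, Sachiko, Junko.
Mariko is living and takes 1/21.
Sachiko is living and takes 1/21.
Junko is living and takes 1/21.
Midori predeceased; the 2/7 allotted to Midori's branch passes to Midori's issue by representation.
The 2/7 is divided into 3 equal shares of 2/21 among Ryo, Yoshiko, Isamu.
Ryo is living and takes 2/21.
Yoshiko is living and takes 2/21.
Isamu predeceased; the 2/21 allotted to Isamu's branch passes to Isamu's issue by representation.
Chiyo is the sole taker at this level and receives the full 2/21.

Akira 2/7; Chiyo 2/21; Junko 1/21; Mariko 1/21; Ryo 2/21; Sachiko 1/21; Yori 2/7; Yoshiko 2/21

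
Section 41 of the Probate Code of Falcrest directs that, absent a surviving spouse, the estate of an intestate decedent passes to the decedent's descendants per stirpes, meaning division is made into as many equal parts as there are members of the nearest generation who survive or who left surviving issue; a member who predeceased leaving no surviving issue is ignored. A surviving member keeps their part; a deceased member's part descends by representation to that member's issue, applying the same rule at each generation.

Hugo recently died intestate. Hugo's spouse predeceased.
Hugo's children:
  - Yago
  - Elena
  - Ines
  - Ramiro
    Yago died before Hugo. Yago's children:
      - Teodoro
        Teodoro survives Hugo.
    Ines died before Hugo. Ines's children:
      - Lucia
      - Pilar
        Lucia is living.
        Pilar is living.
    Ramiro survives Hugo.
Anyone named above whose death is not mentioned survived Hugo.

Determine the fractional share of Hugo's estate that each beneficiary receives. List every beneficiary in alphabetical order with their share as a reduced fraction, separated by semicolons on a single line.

There is no surviving spouse, so the entire estate passes to Hugo's descendants per stirpes.
The estate is divided into 4 equal shares of 1/4 among Yago, Elena, Ines, Ramiro.
Yago predeceased; the 1/4 allotted to Yago's branch passes to Yago's issue by representation.
Teodoro is the sole taker at this level and receives the full 1/4.
Elena is living and takes 1/4.
Ines predeceased; the 1/4 allotted to Ines's branch passes to Ines's issue by representation.
The 1/4 is divided into 2 equal shares of 1/8 among Lucia, Pilar.
Lucia is living and takes 1/8.
Pilar is living and takes 1/8.
Ramiro is living and takes 1/4.

Elena 1/4; Lucia 1/8; Pilar 1/8; Ramiro 1/4; Teodoro 1/4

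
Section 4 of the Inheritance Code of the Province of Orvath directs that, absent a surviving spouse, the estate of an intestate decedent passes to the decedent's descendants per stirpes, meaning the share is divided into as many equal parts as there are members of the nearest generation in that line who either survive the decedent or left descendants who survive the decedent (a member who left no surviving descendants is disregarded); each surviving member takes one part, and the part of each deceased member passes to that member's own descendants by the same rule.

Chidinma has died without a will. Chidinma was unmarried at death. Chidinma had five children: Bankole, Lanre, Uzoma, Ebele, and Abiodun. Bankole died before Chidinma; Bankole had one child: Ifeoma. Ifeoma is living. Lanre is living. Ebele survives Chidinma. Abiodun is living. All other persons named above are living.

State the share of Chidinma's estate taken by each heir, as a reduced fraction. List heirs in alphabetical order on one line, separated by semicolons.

Abiodun 1/5; Ebele 1/5; Ifeoma 1/5; Lanre 1/5; Uzoma 1/5

There is no surviving spouse, so the entire estate passes to Chidinma's descendants per stirpes.
The estate is divided into 5 equal shares of 1/5 among Bankole, Lanre, Uzoma, Ebele, Abiodun.
Bankole predeceased; the 1/5 allotted to Bankole's branch passes to Bankole's issue by representation.
Ifeoma is the sole taker at this level and receives the full 1/5.
Lanre is living and takes 1/5.
Uzoma is living and takes 1/5.
Ebele is living and takes 1/5.
Abiodun is living and takes 1/5.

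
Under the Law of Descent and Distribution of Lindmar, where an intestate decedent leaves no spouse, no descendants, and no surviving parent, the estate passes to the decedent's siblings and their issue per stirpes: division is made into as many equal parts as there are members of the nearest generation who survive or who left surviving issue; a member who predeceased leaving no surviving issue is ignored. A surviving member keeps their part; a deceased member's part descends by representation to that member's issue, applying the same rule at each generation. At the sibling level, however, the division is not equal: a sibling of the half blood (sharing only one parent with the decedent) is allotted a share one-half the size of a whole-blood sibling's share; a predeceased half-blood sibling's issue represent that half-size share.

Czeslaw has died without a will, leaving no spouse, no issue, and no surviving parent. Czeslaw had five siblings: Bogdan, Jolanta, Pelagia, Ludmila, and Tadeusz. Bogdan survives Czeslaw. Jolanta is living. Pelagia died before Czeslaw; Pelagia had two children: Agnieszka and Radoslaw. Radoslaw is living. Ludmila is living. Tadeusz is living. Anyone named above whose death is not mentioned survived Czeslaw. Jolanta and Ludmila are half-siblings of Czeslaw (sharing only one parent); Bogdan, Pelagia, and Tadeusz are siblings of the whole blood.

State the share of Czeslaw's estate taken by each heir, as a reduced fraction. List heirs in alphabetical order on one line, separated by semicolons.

Agnieszka 1/8; Bogdan 1/4; Jolanta 1/8; Ludmila 1/8; Radoslaw 1/8; Tadeusz 1/4

No spouse, descendants, or parent survives, so the estate passes to Czeslaw's siblings per stirpes.
Half-blood siblings count for one-half the weight of whole-blood siblings at the initial division.
Dividing 1 in proportion to weights (total weight 4): Bogdan (weight 1) → 1/4; Jolanta (weight 1/2) → 1/8; Pelagia (weight 1) → 1/4; Ludmila (weight 1/2) → 1/8; Tadeusz (weight 1) → 1/4.
Bogdan is living and takes 1/4.
Jolanta is living and takes 1/8.
Pelagia predeceased; the 1/4 allotted to Pelagia's branch passes to Pelagia's issue by representation.
The 1/4 is divided into 2 equal shares of 1/8 among Agnieszka, Radoslaw.
Agnieszka is living and takes 1/8.
Radoslaw is living and takes 1/8.
Ludmila is living and takes 1/8.
Tadeusz is living and takes 1/4.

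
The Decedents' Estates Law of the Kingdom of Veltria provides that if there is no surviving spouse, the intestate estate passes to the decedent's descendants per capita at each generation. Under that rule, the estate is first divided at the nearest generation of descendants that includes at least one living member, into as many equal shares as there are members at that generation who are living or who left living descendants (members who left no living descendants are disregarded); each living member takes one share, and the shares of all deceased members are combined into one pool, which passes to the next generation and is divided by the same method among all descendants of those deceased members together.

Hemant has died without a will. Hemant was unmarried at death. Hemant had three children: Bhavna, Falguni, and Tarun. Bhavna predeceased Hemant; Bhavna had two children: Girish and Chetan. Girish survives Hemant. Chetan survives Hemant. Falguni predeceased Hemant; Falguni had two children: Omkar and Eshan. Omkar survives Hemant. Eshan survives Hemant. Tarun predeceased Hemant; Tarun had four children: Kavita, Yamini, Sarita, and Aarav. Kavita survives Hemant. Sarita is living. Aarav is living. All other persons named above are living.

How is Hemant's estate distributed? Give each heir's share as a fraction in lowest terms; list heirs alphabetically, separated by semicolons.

There is no surviving spouse, so the entire estate passes to Hemant's descendants per capita at each generation.
No one at generation 1 (Bhavna, Falguni, Tarun) is living; moving to the next generation.
At generation 2 (Girish, Chetan, Omkar, Eshan, Kavita, Yamini, Sarita, Aarav) there are 8 shares of (1)/8 = 1/8 each.
Living: Girish, Chetan, Omkar, Eshan, Kavita, Yamini, Sarita, and Aarav — each takes 1/8.

Aarav 1/8; Chetan 1/8; Eshan 1/8; Girish 1/8; Kavita 1/8; Omkar 1/8; Sarita 1/8; Yamini 1/8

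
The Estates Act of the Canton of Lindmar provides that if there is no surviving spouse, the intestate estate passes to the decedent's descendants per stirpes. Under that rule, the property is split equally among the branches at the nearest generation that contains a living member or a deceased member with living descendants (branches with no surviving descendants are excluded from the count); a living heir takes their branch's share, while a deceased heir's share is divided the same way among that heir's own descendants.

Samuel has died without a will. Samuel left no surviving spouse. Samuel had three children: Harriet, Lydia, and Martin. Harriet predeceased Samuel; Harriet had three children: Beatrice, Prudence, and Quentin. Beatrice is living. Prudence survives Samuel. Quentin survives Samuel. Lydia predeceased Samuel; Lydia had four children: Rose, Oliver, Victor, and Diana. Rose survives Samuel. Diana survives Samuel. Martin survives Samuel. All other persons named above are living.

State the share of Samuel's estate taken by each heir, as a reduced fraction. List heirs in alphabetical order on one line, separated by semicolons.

There is no surviving spouse, so the entire estate passes to Samuel's descendants per stirpes.
The estate is divided into 3 equal shares of 1/3 among Harriet, Lydia, Martin.
Harriet predeceased; the 1/3 allotted to Harriet's branch passes to Harriet's issue by representation.
The 1/3 is divided into 3 equal shares of 1/9 among Beatrice, Prudence, Quentin.
Beatrice is living and takes 1/9.
Prudence is living and takes 1/9.
Quentin is living and takes 1/9.
Lydia predeceased; the 1/3 allotted to Lydia's branch passes to Lydia's issue by representation.
The 1/3 is divided into 4 equal shares of 1/12 among Rose, Oliver, Victor, Diana.
Rose is living and takes 1/12.
Oliver is living and takes 1/12.
Victor is living and takes 1/12.
Diana is living and takes 1/12.
Martin is living and takes 1/3.

Beatrice 1/9; Diana 1/12; Martin 1/3; Oliver 1/12; Prudence 1/9; Quentin 1/9; Rose 1/12; Victor 1/12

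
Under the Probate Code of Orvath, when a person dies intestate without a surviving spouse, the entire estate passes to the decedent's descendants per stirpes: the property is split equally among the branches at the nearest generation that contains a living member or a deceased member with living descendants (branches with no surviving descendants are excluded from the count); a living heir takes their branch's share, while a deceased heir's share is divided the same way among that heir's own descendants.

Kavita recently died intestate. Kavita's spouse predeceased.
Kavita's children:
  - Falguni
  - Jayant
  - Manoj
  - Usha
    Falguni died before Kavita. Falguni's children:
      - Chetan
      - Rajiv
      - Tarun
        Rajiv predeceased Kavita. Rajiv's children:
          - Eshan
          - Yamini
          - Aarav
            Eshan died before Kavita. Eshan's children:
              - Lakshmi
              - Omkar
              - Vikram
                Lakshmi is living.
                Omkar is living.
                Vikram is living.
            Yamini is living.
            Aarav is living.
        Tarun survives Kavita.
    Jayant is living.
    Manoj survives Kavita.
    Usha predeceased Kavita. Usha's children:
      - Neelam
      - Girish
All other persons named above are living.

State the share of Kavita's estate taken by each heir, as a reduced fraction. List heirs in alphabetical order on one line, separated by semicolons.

There is no surviving spouse, so the entire estate passes to Kavita's descendants per stirpes.
The estate is divided into 4 equal shares of 1/4 among Falguni, Jayant, Manoj, Usha.
Falguni predeceased; the 1/4 allotted to Falguni's branch passes to Falguni's issue by representation.
The 1/4 is divided into 3 equal shares of 1/12 among Chetan, Rajiv, Tarun.
Chetan is living and takes 1/12.
Rajiv predeceased; the 1/12 allotted to Rajiv's branch passes to Rajiv's issue by representation.
The 1/12 is divided into 3 equal shares of 1/36 among Eshan, Yamini, Aarav.
Eshan predeceased; the 1/36 allotted to Eshan's branch passes to Eshan's issue by representation.
The 1/36 is divided into 3 equal shares of 1/108 among Lakshmi, Omkar, Vikram.
Lakshmi is living and takes 1/108.
Omkar is living and takes 1/108.
Vikram is living and takes 1/108.
Yamini is living and takes 1/36.
Aarav is living and takes 1/36.
Tarun is living and takes 1/12.
Jayant is living and takes 1/4.
Manoj is living and takes 1/4.
Usha predeceased; the 1/4 allotted to Usha's branch passes to Usha's issue by representation.
The 1/4 is divided into 2 equal shares of 1/8 among Neelam, Girish.
Neelam is living and takes 1/8.
Girish is living and takes 1/8.

Aarav 1/36; Chetan 1/12; Girish 1/8; Jayant 1/4; Lakshmi 1/108; Manoj 1/4; Neelam 1/8; Omkar 1/108; Tarun 1/12; Vikram 1/108; Yamini 1/36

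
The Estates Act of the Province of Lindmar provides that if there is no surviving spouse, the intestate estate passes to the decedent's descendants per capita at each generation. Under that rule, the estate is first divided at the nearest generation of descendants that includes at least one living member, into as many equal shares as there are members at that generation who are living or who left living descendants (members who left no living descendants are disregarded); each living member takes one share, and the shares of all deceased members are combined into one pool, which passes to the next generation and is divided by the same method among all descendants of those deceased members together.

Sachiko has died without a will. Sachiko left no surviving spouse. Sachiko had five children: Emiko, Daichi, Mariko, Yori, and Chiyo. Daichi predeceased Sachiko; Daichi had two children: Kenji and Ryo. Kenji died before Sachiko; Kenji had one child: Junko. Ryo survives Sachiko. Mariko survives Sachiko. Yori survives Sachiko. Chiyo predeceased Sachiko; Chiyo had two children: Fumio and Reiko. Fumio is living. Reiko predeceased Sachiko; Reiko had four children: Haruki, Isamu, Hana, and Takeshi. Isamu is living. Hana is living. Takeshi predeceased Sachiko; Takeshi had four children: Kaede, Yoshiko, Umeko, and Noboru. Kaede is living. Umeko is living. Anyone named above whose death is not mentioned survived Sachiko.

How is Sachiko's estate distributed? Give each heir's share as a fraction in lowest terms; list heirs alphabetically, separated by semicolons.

Emiko 1/5; Fumio 1/10; Hana 1/25; Haruki 1/25; Isamu 1/25; Junko 1/25; Kaede 1/100; Mariko 1/5; Noboru 1/100; Ryo 1/10; Umeko 1/100; Yori 1/5; Yoshiko 1/100

There is no surviving spouse, so the entire estate passes to Sachiko's descendants per capita at each generation.
At generation 1 (Emiko, Daichi, Mariko, Yori, Chiyo) there are 5 shares of (1)/5 = 1/5 each.
Living: Emiko, Mariko, and Yori — each takes 1/5.
Deceased: Daichi and Chiyo. Their combined 2/5 is pooled and carried to generation 2.
At generation 2 (Kenji, Ryo, Fumio, Reiko) there are 4 shares of (2/5)/4 = 1/10 each.
Living: Ryo and Fumio — each takes 1/10.
Deceased: Kenji and Reiko. Their combined 1/5 is pooled and carried to generation 3.
At generation 3 (Junko, Haruki, Isamu, Hana, Takeshi) there are 5 shares of (1/5)/5 = 1/25 each.
Living: Junko, Haruki, Isamu, and Hana — each takes 1/25.
Deceased: Takeshi. That 1/25 share is carried to generation 4.
At generation 4 (Kaede, Yoshiko, Umeko, Noboru) there are 4 shares of (1/25)/4 = 1/100 each.
Living: Kaede, Yoshiko, Umeko, and Noboru — each takes 1/100.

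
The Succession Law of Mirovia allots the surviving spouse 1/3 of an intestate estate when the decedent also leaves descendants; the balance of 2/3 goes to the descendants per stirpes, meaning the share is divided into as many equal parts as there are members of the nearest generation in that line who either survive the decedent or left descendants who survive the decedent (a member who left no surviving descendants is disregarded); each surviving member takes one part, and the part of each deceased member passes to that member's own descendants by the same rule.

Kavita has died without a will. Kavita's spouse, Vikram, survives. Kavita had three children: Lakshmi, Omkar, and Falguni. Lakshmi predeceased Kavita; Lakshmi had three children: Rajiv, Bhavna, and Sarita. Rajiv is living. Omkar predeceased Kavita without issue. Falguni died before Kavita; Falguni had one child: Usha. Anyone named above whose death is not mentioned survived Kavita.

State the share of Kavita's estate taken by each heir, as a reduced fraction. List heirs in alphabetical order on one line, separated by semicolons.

Vikram, as surviving spouse, takes 1/3.
The remaining 2/3 passes to Kavita's descendants per stirpes.
Omkar left no surviving issue, so that branch lapses and is disregarded.
The 2/3 is divided into 2 equal shares of 1/3 among Lakshmi, Falguni.
Lakshmi predeceased; the 1/3 allotted to Lakshmi's branch passes to Lakshmi's issue by representation.
The 1/3 is divided into 3 equal shares of 1/9 among Rajiv, Bhavna, Sarita.
Rajiv is living and takes 1/9.
Bhavna is living and takes 1/9.
Sarita is living and takes 1/9.
Falguni predeceased; the 1/3 allotted to Falguni's branch passes to Falguni's issue by representation.
Usha is the sole taker at this level and receives the full 1/3.

Bhavna 1/9; Rajiv 1/9; Sarita 1/9; Usha 1/3; Vikram 1/3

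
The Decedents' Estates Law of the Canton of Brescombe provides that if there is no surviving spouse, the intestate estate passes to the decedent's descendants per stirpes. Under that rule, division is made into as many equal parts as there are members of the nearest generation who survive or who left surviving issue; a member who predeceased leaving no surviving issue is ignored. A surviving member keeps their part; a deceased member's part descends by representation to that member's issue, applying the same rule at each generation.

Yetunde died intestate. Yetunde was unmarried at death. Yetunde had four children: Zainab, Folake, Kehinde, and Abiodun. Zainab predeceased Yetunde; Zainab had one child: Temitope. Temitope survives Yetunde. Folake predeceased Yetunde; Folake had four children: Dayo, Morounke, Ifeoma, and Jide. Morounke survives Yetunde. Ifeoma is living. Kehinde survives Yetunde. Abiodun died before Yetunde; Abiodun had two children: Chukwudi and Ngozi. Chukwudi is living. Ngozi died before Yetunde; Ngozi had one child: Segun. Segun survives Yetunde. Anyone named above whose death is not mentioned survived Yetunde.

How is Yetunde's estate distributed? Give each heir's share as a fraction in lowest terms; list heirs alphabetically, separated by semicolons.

Chukwudi 1/8; Dayo 1/16; Ifeoma 1/16; Jide 1/16; Kehinde 1/4; Morounke 1/16; Segun 1/8; Temitope 1/4

There is no surviving spouse, so the entire estate passes to Yetunde's descendants per stirpes.
The estate is divided into 4 equal shares of 1/4 among Zainab, Folake, Kehinde, Abiodun.
Zainab predeceased; the 1/4 allotted to Zainab's branch passes to Zainab's issue by representation.
Temitope is the sole taker at this level and receives the full 1/4.
Folake predeceased; the 1/4 allotted to Folake's branch passes to Folake's issue by representation.
The 1/4 is divided into 4 equal shares of 1/16 among Dayo, Morounke, Ifeoma, Jide.
Dayo is living and takes 1/16.
Morounke is living and takes 1/16.
Ifeoma is living and takes 1/16.
Jide is living and takes 1/16.
Kehinde is living and takes 1/4.
Abiodun predeceased; the 1/4 allotted to Abiodun's branch passes to Abiodun's issue by representation.
The 1/4 is divided into 2 equal shares of 1/8 among Chukwudi, Ngozi.
Chukwudi is living and takes 1/8.
Ngozi predeceased; the 1/8 allotted to Ngozi's branch passes to Ngozi's issue by representation.
Segun is the sole taker at this level and receives the full 1/8.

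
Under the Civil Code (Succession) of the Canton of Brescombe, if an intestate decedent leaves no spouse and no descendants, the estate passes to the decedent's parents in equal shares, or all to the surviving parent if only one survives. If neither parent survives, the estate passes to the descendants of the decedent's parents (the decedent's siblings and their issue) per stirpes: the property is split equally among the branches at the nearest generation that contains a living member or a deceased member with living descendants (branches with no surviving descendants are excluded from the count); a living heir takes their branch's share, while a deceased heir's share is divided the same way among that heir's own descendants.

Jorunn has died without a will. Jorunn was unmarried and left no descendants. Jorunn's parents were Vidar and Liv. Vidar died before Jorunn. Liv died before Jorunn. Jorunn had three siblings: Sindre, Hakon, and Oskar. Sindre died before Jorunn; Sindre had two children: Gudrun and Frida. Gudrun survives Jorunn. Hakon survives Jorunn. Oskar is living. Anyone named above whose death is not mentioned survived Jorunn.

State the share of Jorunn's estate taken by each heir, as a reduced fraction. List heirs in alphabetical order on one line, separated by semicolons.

Frida 1/6; Gudrun 1/6; Hakon 1/3; Oskar 1/3

Neither parent survives and there are no descendants, so the estate passes to Jorunn's siblings and their issue per stirpes.
The estate is divided into 3 equal shares of 1/3 among Sindre, Hakon, Oskar.
Sindre predeceased; the 1/3 allotted to Sindre's branch passes to Sindre's issue by representation.
The 1/3 is divided into 2 equal shares of 1/6 among Gudrun, Frida.
Gudrun is living and takes 1/6.
Frida is living and takes 1/6.
Hakon is living and takes 1/3.
Oskar is living and takes 1/3.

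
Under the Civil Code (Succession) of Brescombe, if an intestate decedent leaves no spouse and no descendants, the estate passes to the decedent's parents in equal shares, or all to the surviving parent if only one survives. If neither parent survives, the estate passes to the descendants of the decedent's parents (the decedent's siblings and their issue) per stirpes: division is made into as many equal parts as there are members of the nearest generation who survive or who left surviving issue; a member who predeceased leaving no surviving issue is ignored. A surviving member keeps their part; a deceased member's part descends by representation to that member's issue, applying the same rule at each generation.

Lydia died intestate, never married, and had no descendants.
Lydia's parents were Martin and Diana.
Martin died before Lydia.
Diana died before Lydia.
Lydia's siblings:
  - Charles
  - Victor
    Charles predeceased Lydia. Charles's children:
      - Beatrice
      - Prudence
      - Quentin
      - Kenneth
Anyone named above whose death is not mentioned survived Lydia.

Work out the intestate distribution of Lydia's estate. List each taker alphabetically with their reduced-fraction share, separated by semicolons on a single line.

Beatrice 1/8; Kenneth 1/8; Prudence 1/8; Quentin 1/8; Victor 1/2

Neither parent survives and there are no descendants, so the estate passes to Lydia's siblings and their issue per stirpes.
The estate is divided into 2 equal shares of 1/2 among Charles, Victor.
Charles predeceased; the 1/2 allotted to Charles's branch passes to Charles's issue by representation.
The 1/2 is divided into 4 equal shares of 1/8 among Beatrice, Prudence, Quentin, Kenneth.
Beatrice is living and takes 1/8.
Prudence is living and takes 1/8.
Quentin is living and takes 1/8.
Kenneth is living and takes 1/8.
Victor is living and takes 1/2.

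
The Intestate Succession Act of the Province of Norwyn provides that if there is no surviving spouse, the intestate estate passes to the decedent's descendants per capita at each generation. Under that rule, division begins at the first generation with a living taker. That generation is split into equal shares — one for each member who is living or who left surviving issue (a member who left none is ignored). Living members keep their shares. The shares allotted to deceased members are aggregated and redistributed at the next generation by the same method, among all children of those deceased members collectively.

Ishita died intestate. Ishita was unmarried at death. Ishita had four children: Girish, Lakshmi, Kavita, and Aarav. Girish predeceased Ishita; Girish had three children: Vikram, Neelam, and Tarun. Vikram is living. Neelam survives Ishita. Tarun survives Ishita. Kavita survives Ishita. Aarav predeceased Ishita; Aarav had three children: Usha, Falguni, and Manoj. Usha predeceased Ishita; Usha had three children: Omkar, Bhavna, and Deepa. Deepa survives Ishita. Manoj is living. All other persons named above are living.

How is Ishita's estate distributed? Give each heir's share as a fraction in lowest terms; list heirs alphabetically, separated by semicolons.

Bhavna 1/36; Deepa 1/36; Falguni 1/12; Kavita 1/4; Lakshmi 1/4; Manoj 1/12; Neelam 1/12; Omkar 1/36; Tarun 1/12; Vikram 1/12

There is no surviving spouse, so the entire estate passes to Ishita's descendants per capita at each generation.
At generation 1 (Girish, Lakshmi, Kavita, Aarav) there are 4 shares of (1)/4 = 1/4 each.
Living: Lakshmi and Kavita — each takes 1/4.
Deceased: Girish and Aarav. Their combined 1/2 is pooled and carried to generation 2.
At generation 2 (Vikram, Neelam, Tarun, Usha, Falguni, Manoj) there are 6 shares of (1/2)/6 = 1/12 each.
Living: Vikram, Neelam, Tarun, Falguni, and Manoj — each takes 1/12.
Deceased: Usha. That 1/12 share is carried to generation 3.
At generation 3 (Omkar, Bhavna, Deepa) there are 3 shares of (1/12)/3 = 1/36 each.
Living: Omkar, Bhavna, and Deepa — each takes 1/36.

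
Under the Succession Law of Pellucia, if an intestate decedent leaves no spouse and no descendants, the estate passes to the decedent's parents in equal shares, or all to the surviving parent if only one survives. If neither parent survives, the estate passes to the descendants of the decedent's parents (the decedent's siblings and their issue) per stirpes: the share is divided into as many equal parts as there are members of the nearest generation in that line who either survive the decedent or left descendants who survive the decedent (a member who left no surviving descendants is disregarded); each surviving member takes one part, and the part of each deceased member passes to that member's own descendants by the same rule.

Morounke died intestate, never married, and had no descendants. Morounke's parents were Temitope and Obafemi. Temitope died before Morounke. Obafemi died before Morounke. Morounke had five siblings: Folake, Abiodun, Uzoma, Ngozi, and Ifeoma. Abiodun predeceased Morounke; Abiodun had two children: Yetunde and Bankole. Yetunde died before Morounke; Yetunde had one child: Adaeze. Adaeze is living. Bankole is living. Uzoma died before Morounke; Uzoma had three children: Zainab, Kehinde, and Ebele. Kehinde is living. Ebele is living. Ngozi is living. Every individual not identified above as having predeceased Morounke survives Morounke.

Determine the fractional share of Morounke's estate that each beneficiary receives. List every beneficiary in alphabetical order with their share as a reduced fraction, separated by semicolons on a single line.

Neither parent survives and there are no descendants, so the estate passes to Morounke's siblings and their issue per stirpes.
The estate is divided into 5 equal shares of 1/5 among Folake, Abiodun, Uzoma, Ngozi, Ifeoma.
Folake is living and takes 1/5.
Abiodun predeceased; the 1/5 allotted to Abiodun's branch passes to Abiodun's issue by representation.
The 1/5 is divided into 2 equal shares of 1/10 among Yetunde, Bankole.
Yetunde predeceased; the 1/10 allotted to Yetunde's branch passes to Yetunde's issue by representation.
Adaeze is the sole taker at this level and receives the full 1/10.
Bankole is living and takes 1/10.
Uzoma predeceased; the 1/5 allotted to Uzoma's branch passes to Uzoma's issue by representation.
The 1/5 is divided into 3 equal shares of 1/15 among Zainab, Kehinde, Ebele.
Zainab is living and takes 1/15.
Kehinde is living and takes 1/15.
Ebele is living and takes 1/15.
Ngozi is living and takes 1/5.
Ifeoma is living and takes 1/5.

Adaeze 1/10; Bankole 1/10; Ebele 1/15; Folake 1/5; Ifeoma 1/5; Kehinde 1/15; Ngozi 1/5; Zainab 1/15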